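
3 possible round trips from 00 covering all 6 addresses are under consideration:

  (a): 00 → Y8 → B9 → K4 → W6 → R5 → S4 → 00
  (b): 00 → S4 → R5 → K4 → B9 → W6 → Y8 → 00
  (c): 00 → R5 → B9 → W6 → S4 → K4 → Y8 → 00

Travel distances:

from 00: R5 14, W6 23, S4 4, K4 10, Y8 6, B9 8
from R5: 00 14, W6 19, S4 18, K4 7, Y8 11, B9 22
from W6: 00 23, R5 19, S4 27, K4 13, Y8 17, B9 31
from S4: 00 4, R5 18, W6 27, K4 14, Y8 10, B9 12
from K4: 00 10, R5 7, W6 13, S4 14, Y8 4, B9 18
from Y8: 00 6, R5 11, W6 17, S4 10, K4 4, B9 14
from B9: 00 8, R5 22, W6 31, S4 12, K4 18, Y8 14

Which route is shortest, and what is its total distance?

Shortest is (a), total 92.

(a): 6 + 14 + 18 + 13 + 19 + 18 + 4 = 92
(b): 4 + 18 + 7 + 18 + 31 + 17 + 6 = 101
(c): 14 + 22 + 31 + 27 + 14 + 4 + 6 = 118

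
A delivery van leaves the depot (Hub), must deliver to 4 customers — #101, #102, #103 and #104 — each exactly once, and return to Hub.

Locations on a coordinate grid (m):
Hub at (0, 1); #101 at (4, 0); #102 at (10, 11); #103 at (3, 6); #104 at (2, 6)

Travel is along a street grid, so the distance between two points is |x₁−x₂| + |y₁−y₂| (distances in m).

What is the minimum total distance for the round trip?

Hub→#101→#102→#103→#104→Hub: 5+17+12+1+7 = 42
Hub→#101→#102→#104→#103→Hub: 5+17+13+1+8 = 44
Hub→#101→#103→#102→#104→Hub: 5+7+12+13+7 = 44
Hub→#101→#103→#104→#102→Hub: 5+7+1+13+20 = 46
Hub→#101→#104→#102→#103→Hub: 5+8+13+12+8 = 46
Hub→#101→#104→#103→#102→Hub: 5+8+1+12+20 = 46
Hub→#102→#101→#103→#104→Hub: 20+17+7+1+7 = 52
Hub→#102→#101→#104→#103→Hub: 20+17+8+1+8 = 54
Hub→#102→#103→#101→#104→Hub: 20+12+7+8+7 = 54
Hub→#102→#104→#101→#103→Hub: 20+13+8+7+8 = 56
Hub→#103→#101→#102→#104→Hub: 8+7+17+13+7 = 52
Hub→#103→#102→#101→#104→Hub: 8+12+17+8+7 = 52
The minimum is 42.
One optimal route: Hub → #101 → #102 → #103 → #104 → Hub (or its reverse).

42 m — the shortest possible round trip.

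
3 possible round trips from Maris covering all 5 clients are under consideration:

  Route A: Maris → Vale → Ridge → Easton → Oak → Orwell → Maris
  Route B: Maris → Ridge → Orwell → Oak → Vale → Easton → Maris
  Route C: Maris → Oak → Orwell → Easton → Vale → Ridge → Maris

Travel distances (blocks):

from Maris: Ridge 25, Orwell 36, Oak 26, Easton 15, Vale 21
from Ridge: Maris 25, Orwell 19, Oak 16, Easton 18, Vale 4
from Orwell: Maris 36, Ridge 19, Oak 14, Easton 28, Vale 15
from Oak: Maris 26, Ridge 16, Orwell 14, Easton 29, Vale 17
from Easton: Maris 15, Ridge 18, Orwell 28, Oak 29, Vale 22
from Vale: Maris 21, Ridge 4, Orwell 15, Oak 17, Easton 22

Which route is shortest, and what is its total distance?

112 blocks — Route B is the shortest.

Route A: 21 + 4 + 18 + 29 + 14 + 36 = 122
Route B: 25 + 19 + 14 + 17 + 22 + 15 = 112
Route C: 26 + 14 + 28 + 22 + 4 + 25 = 119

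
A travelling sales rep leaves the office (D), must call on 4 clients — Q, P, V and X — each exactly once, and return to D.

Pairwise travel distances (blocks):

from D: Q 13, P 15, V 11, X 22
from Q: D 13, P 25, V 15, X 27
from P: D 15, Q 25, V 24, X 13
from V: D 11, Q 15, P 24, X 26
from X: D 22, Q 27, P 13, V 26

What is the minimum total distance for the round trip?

Minimum total distance: 81 blocks.

With 4 stops there are 4!/2 = 12 distinct round trips (a route and its reverse cost the same).
D-Q-P-V-X-D: 13+25+24+26+22 = 110
D-Q-P-X-V-D: 13+25+13+26+11 = 88
D-Q-V-P-X-D: 13+15+24+13+22 = 87
D-Q-V-X-P-D: 13+15+26+13+15 = 82
D-Q-X-P-V-D: 13+27+13+24+11 = 88
D-Q-X-V-P-D: 13+27+26+24+15 = 105
D-P-Q-V-X-D: 15+25+15+26+22 = 103
D-P-Q-X-V-D: 15+25+27+26+11 = 104
D-P-V-Q-X-D: 15+24+15+27+22 = 103
D-P-X-Q-V-D: 15+13+27+15+11 = 81
D-V-Q-P-X-D: 11+15+25+13+22 = 86
D-V-P-Q-X-D: 11+24+25+27+22 = 109
The minimum is 81.
One optimal route: D → P → X → Q → V → D (or its reverse).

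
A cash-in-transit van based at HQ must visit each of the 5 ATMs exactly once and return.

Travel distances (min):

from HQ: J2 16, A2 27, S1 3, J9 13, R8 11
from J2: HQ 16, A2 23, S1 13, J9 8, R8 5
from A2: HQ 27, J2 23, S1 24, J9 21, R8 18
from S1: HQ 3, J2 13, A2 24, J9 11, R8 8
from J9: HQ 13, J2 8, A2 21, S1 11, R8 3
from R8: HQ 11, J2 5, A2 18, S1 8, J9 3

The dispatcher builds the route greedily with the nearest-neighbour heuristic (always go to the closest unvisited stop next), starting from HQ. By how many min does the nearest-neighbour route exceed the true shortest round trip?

Excess over optimum: 1 min.

From HQ: S1=3, R8=11, J9=13, J2=16, A2=27 → choose S1 (3).
From S1: R8=8, J9=11, J2=13, A2=24 → choose R8 (8).
From R8: J9=3, J2=5, A2=18 → choose J9 (3).
From J9: J2=8, A2=21 → choose J2 (8).
From J2: A2=23 → choose A2 (23).
NN route HQ → S1 → R8 → J9 → J2 → A2 → HQ costs 72.
Optimal: HQ → S1 → A2 → J2 → R8 → J9 → HQ costs 71 (by enumerating all 60 distinct tours).
Excess = 72 − 71 = 1.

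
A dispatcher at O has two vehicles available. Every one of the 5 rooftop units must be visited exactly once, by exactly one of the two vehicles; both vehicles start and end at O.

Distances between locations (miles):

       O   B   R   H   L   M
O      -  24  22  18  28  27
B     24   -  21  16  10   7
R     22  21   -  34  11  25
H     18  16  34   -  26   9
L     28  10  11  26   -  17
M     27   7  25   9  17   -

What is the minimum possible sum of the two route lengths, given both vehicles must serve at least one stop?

113 miles — the smallest possible combined total.

Try each way of splitting the stops between the two vehicles (each non-empty) and, for each split, find the best tour for each vehicle:
  {B} + {R, H, L, M}: 48 + 77 = 125
  {R} + {B, H, L, M}: 44 + 72 = 116
  {B, R} + {H, L, M}: 67 + 72 = 139
  {H} + {B, R, L, M}: 36 + 77 = 113
  {B, H} + {R, L, M}: 58 + 77 = 135
  {R, H} + {B, L, M}: 74 + 72 = 146
  … (15 splits in total)
Best: vehicle 1 O → H → O = 36; vehicle 2 O → R → L → B → M → O = 77; combined 113.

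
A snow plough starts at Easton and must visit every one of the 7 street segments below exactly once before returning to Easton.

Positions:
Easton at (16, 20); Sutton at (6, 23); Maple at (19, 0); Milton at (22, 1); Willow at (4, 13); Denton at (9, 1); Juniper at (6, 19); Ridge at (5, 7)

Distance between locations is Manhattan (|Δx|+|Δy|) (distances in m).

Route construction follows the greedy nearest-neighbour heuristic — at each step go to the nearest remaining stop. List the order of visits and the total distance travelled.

Nearest-neighbour total = 84 m; route Easton → Juniper → Sutton → Willow → Ridge → Denton → Maple → Milton → Easton.

At Easton the remaining stops are Juniper 11, Sutton 13, Willow 19, Maple 23, Ridge 24, Milton 25, Denton 26; go to Juniper.
At Juniper the remaining stops are Sutton 4, Willow 8, Ridge 13, Denton 21, Maple 32, Milton 34; go to Sutton.
At Sutton the remaining stops are Willow 12, Ridge 17, Denton 25, Maple 36, Milton 38; go to Willow.
At Willow the remaining stops are Ridge 7, Denton 17, Maple 28, Milton 30; go to Ridge.
At Ridge the remaining stops are Denton 10, Maple 21, Milton 23; go to Denton.
At Denton the remaining stops are Maple 11, Milton 13; go to Maple.
At Maple the remaining stops are Milton 4; go to Milton.
Return Milton→Easton: 25.
Total = 11 + 4 + 12 + 7 + 10 + 11 + 4 + 25 = 84.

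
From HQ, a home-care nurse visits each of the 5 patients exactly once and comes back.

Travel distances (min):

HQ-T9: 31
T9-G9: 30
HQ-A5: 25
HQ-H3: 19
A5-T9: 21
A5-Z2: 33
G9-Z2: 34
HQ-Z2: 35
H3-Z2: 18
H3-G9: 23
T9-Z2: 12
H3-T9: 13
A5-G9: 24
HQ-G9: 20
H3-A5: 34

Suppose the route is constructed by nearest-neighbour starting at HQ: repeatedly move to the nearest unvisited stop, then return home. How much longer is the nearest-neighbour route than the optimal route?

From HQ: H3=19, G9=20, A5=25, T9=31, Z2=35 → choose H3 (19).
From H3: T9=13, Z2=18, G9=23, A5=34 → choose T9 (13).
From T9: Z2=12, A5=21, G9=30 → choose Z2 (12).
From Z2: A5=33, G9=34 → choose A5 (33).
From A5: G9=24 → choose G9 (24).
NN route HQ → H3 → T9 → Z2 → A5 → G9 → HQ costs 121.
Optimal: HQ → H3 → Z2 → T9 → A5 → G9 → HQ costs 114 (by enumerating all 60 distinct tours).
Excess = 121 − 114 = 7.

The nearest-neighbour route is 7 min longer than optimal.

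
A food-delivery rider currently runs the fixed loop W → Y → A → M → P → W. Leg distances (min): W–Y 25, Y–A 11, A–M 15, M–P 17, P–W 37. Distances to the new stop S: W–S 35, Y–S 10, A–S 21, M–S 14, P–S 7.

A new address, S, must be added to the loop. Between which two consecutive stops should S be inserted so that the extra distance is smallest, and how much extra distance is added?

Insertion cost between consecutive stops i–j is d(i,S) + d(S,j) − d(i,j):
  between W and Y: 35 + 10 − 25 = 20
  between Y and A: 10 + 21 − 11 = 20
  between A and M: 21 + 14 − 15 = 20
  between M and P: 14 + 7 − 17 = 4
  between P and W: 7 + 35 − 37 = 5
Cheapest insertion is between M and P, adding 4.
New total = 105 + 4 = 109.

+4 min — insert S between M and P.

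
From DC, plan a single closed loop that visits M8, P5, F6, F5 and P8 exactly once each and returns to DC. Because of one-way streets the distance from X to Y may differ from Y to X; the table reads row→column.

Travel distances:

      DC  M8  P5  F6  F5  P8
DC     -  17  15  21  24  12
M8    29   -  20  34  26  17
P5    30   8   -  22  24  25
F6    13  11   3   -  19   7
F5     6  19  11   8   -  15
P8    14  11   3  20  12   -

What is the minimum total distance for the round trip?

DC → M8 → P5 → F6 → F5 → P8 → DC: 17+20+22+19+15+14 = 107
DC → M8 → P5 → F6 → P8 → F5 → DC: 17+20+22+7+12+6 = 84
DC → M8 → P5 → F5 → F6 → P8 → DC: 17+20+24+8+7+14 = 90
DC → M8 → P5 → F5 → P8 → F6 → DC: 17+20+24+15+20+13 = 109
DC → M8 → P5 → P8 → F6 → F5 → DC: 17+20+25+20+19+6 = 107
DC → M8 → P5 → P8 → F5 → F6 → DC: 17+20+25+12+8+13 = 95
DC → M8 → F6 → P5 → F5 → P8 → DC: 17+34+3+24+15+14 = 107
DC → M8 → F6 → P5 → P8 → F5 → DC: 17+34+3+25+12+6 = 97
DC → M8 → F6 → F5 → P5 → P8 → DC: 17+34+19+11+25+14 = 120
DC → M8 → F6 → F5 → P8 → P5 → DC: 17+34+19+15+3+30 = 118
DC → M8 → F6 → P8 → P5 → F5 → DC: 17+34+7+3+24+6 = 91
DC → M8 → F6 → P8 → F5 → P5 → DC: 17+34+7+12+11+30 = 111
DC → M8 → F5 → P5 → F6 → P8 → DC: 17+26+11+22+7+14 = 97
DC → M8 → F5 → P5 → P8 → F6 → DC: 17+26+11+25+20+13 = 112
… (106 more)
DC → F6 → P5 → M8 → P8 → F5 → DC: 21+3+8+17+12+6 = 67  ← best
The minimum is 67.
One optimal route: DC → F6 → P5 → M8 → P8 → F5 → DC.

Shortest round trip = 67.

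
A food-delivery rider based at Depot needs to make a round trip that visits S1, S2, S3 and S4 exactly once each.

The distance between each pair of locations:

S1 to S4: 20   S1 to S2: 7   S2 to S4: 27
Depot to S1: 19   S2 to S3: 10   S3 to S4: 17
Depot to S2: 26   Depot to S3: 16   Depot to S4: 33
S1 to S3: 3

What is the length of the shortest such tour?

With 4 stops there are 4!/2 = 12 distinct round trips (a route and its reverse cost the same).
Depot-S1-S2-S3-S4-Depot: 19+7+10+17+33 = 86
Depot-S1-S2-S4-S3-Depot: 19+7+27+17+16 = 86
Depot-S1-S3-S2-S4-Depot: 19+3+10+27+33 = 92
Depot-S1-S3-S4-S2-Depot: 19+3+17+27+26 = 92
Depot-S1-S4-S2-S3-Depot: 19+20+27+10+16 = 92
Depot-S1-S4-S3-S2-Depot: 19+20+17+10+26 = 92
Depot-S2-S1-S3-S4-Depot: 26+7+3+17+33 = 86
Depot-S2-S1-S4-S3-Depot: 26+7+20+17+16 = 86
Depot-S2-S3-S1-S4-Depot: 26+10+3+20+33 = 92
Depot-S2-S4-S1-S3-Depot: 26+27+20+3+16 = 92
Depot-S3-S1-S2-S4-Depot: 16+3+7+27+33 = 86
Depot-S3-S2-S1-S4-Depot: 16+10+7+20+33 = 86
The minimum is 86.
One optimal route: Depot → S1 → S2 → S3 → S4 → Depot (or its reverse).

Minimum total distance: 86.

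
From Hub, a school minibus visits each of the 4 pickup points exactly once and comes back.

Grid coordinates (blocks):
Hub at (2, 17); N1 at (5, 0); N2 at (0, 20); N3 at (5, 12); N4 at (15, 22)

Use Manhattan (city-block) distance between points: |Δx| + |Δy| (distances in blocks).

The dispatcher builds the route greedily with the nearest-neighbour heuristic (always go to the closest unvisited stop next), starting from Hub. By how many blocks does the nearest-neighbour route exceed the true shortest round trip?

6 blocks longer than the optimal tour.

From Hub: N2=5, N3=8, N4=18, N1=20 → choose N2 (5).
From N2: N3=13, N4=17, N1=25 → choose N3 (13).
From N3: N1=12, N4=20 → choose N1 (12).
From N1: N4=32 → choose N4 (32).
NN route Hub → N2 → N3 → N1 → N4 → Hub costs 80.
Optimal: Hub → N1 → N3 → N4 → N2 → Hub costs 74 (by enumerating all 12 distinct tours).
Excess = 80 − 74 = 6.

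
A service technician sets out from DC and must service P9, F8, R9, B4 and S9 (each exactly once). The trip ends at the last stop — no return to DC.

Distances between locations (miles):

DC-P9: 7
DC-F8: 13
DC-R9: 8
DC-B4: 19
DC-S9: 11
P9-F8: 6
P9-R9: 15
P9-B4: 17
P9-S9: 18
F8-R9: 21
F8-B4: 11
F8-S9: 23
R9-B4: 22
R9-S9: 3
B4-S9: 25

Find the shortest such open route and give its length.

There are 5! = 120 possible orderings.
DC → P9 → F8 → R9 → B4 → S9: 7+6+21+22+25 = 81
DC → P9 → F8 → R9 → S9 → B4: 7+6+21+3+25 = 62
DC → P9 → F8 → B4 → R9 → S9: 7+6+11+22+3 = 49
DC → P9 → F8 → B4 → S9 → R9: 7+6+11+25+3 = 52
DC → P9 → F8 → S9 → R9 → B4: 7+6+23+3+22 = 61
DC → P9 → F8 → S9 → B4 → R9: 7+6+23+25+22 = 83
DC → P9 → R9 → F8 → B4 → S9: 7+15+21+11+25 = 79
DC → P9 → R9 → F8 → S9 → B4: 7+15+21+23+25 = 91
DC → P9 → R9 → B4 → F8 → S9: 7+15+22+11+23 = 78
DC → P9 → R9 → B4 → S9 → F8: 7+15+22+25+23 = 92
DC → P9 → R9 → S9 → F8 → B4: 7+15+3+23+11 = 59
DC → P9 → R9 → S9 → B4 → F8: 7+15+3+25+11 = 61
DC → P9 → B4 → F8 → R9 → S9: 7+17+11+21+3 = 59
DC → P9 → B4 → F8 → S9 → R9: 7+17+11+23+3 = 61
… (106 more)
DC → R9 → S9 → P9 → F8 → B4: 8+3+18+6+11 = 46  ← best
The minimum is 46.
One shortest path: DC → R9 → S9 → P9 → F8 → B4.

Shortest open route: 46 miles.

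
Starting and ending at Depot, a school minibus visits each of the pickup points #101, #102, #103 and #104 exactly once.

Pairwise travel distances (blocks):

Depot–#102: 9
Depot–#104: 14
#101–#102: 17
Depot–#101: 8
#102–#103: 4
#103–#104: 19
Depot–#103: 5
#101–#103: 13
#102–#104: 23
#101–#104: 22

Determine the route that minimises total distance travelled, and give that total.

With 4 stops there are 4!/2 = 12 distinct round trips (a route and its reverse cost the same).
Depot - #101 - #102 - #103 - #104 - Depot: 8+17+4+19+14 = 62
Depot - #101 - #102 - #104 - #103 - Depot: 8+17+23+19+5 = 72
Depot - #101 - #103 - #102 - #104 - Depot: 8+13+4+23+14 = 62
Depot - #101 - #103 - #104 - #102 - Depot: 8+13+19+23+9 = 72
Depot - #101 - #104 - #102 - #103 - Depot: 8+22+23+4+5 = 62
Depot - #101 - #104 - #103 - #102 - Depot: 8+22+19+4+9 = 62
Depot - #102 - #101 - #103 - #104 - Depot: 9+17+13+19+14 = 72
Depot - #102 - #101 - #104 - #103 - Depot: 9+17+22+19+5 = 72
Depot - #102 - #103 - #101 - #104 - Depot: 9+4+13+22+14 = 62
Depot - #102 - #104 - #101 - #103 - Depot: 9+23+22+13+5 = 72
Depot - #103 - #101 - #102 - #104 - Depot: 5+13+17+23+14 = 72
Depot - #103 - #102 - #101 - #104 - Depot: 5+4+17+22+14 = 62
The minimum is 62.
One optimal route: Depot → #101 → #102 → #103 → #104 → Depot (or its reverse).

62 blocks — the shortest possible round trip.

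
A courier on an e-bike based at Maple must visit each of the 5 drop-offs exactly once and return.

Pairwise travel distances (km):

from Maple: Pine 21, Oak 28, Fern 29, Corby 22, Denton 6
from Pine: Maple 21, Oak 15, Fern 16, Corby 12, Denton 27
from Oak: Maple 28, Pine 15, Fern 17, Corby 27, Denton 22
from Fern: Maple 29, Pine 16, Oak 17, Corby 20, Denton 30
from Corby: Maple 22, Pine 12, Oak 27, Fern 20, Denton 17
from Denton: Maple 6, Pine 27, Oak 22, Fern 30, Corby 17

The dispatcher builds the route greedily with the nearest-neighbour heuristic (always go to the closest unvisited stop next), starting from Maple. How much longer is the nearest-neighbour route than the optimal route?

Excess over optimum: 1 km.

From Maple: Denton=6, Pine=21, Corby=22, Oak=28, Fern=29 → choose Denton (6).
From Denton: Corby=17, Oak=22, Pine=27, Fern=30 → choose Corby (17).
From Corby: Pine=12, Fern=20, Oak=27 → choose Pine (12).
From Pine: Oak=15, Fern=16 → choose Oak (15).
From Oak: Fern=17 → choose Fern (17).
NN route Maple → Denton → Corby → Pine → Oak → Fern → Maple costs 96.
Optimal: Maple → Corby → Pine → Fern → Oak → Denton → Maple costs 95 (by enumerating all 60 distinct tours).
Excess = 96 − 95 = 1.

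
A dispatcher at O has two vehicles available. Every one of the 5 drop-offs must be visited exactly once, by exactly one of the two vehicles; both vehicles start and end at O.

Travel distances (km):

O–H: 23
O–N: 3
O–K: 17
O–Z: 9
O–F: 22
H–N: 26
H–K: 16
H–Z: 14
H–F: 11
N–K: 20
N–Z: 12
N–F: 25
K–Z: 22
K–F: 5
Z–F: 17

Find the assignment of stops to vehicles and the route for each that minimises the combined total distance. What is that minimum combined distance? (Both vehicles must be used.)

Check every non-empty split of the stops between the two vehicles; for each half take its own optimal tour:
  {H} + {N, K, Z, F}: 46 + 54 = 100
  {N} + {H, K, Z, F}: 6 + 56 = 62
  {H, N} + {K, Z, F}: 52 + 48 = 100
  {K} + {H, N, Z, F}: 34 + 62 = 96
  {H, K} + {N, Z, F}: 56 + 54 = 110
  {N, K} + {H, Z, F}: 40 + 56 = 96
  … (15 splits in total)
Best: vehicle 1 O → N → O = 6; vehicle 2 O → K → F → H → Z → O = 56; combined 62.

62 km — the smallest possible combined total.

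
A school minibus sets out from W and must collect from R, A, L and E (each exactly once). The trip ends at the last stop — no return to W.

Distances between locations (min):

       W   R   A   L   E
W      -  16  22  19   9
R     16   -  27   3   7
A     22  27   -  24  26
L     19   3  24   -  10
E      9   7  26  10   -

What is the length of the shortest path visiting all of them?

Minimum one-way distance = 43 min.

There are 4! = 24 possible orderings.
W→R→A→L→E: 16+27+24+10 = 77
W→R→A→E→L: 16+27+26+10 = 79
W→R→L→A→E: 16+3+24+26 = 69
W→R→L→E→A: 16+3+10+26 = 55
W→R→E→A→L: 16+7+26+24 = 73
W→R→E→L→A: 16+7+10+24 = 57
W→A→R→L→E: 22+27+3+10 = 62
W→A→R→E→L: 22+27+7+10 = 66
W→A→L→R→E: 22+24+3+7 = 56
W→A→L→E→R: 22+24+10+7 = 63
W→A→E→R→L: 22+26+7+3 = 58
W→A→E→L→R: 22+26+10+3 = 61
W→L→R→A→E: 19+3+27+26 = 75
W→L→R→E→A: 19+3+7+26 = 55
… (10 more)
W→E→R→L→A: 9+7+3+24 = 43  ← best
The minimum is 43.
One shortest path: W → E → R → L → A.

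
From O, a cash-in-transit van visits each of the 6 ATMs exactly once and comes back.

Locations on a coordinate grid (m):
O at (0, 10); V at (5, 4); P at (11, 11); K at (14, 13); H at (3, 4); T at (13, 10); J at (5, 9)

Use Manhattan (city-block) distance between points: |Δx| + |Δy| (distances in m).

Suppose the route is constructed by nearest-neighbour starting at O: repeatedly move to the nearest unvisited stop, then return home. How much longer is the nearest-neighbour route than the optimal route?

O: J=6, H=9, V=11, P=12, T=13, K=17 ⇒ J
J: V=5, H=7, P=8, T=9, K=13 ⇒ V
V: H=2, P=13, T=14, K=18 ⇒ H
H: P=15, T=16, K=20 ⇒ P
P: T=3, K=5 ⇒ T
T: K=4 ⇒ K
NN route O → J → V → H → P → T → K → O costs 52.
Optimal: O → P → K → T → J → V → H → O costs 46 (by enumerating all 360 distinct tours).
Excess = 52 − 46 = 6.

The nearest-neighbour route is 6 m longer than optimal.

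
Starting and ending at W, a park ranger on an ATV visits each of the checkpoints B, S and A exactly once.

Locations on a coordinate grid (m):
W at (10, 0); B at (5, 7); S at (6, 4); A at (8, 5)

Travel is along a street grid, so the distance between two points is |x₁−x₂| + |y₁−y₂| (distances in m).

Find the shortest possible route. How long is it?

Shortest round trip = 24 m.

There are 3 distinct closed tours to check (reversals are equivalent).
W - B - S - A - W: 12+4+3+7 = 26
W - B - A - S - W: 12+5+3+8 = 28
W - S - B - A - W: 8+4+5+7 = 24
The minimum is 24.
One optimal route: W → S → B → A → W (or its reverse).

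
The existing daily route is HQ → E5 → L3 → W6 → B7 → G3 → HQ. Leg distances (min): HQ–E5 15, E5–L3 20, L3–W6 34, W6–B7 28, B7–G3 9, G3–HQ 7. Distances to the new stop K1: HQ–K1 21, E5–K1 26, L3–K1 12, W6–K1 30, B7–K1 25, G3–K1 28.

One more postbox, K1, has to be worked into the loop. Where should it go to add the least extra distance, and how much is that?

Adding 8 min by placing K1 on the L3–W6 leg.

Insertion cost between consecutive stops i–j is d(i,K1) + d(K1,j) − d(i,j):
  between HQ and E5: 21 + 26 − 15 = 32
  between E5 and L3: 26 + 12 − 20 = 18
  between L3 and W6: 12 + 30 − 34 = 8
  between W6 and B7: 30 + 25 − 28 = 27
  between B7 and G3: 25 + 28 − 9 = 44
  between G3 and HQ: 28 + 21 − 7 = 42
Cheapest insertion is between L3 and W6, adding 8.
New total = 113 + 8 = 121.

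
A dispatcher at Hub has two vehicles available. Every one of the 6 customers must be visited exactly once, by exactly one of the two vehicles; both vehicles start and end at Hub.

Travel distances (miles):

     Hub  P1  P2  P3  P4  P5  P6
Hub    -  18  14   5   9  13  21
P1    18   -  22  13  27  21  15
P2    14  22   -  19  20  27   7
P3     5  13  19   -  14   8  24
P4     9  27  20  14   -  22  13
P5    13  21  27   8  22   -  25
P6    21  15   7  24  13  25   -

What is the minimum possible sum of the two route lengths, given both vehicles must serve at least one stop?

There are 2^5 − 1 = 31 ways to divide the 6 stops into two non-empty groups. For each, the best each vehicle can do is its own shortest tour through its group:
  {P1} + {P2, P3, P4, P5, P6}: 36 + 69 = 105
  {P2} + {P1, P3, P4, P5, P6}: 28 + 71 = 99
  {P1, P2} + {P3, P4, P5, P6}: 54 + 60 = 114
  {P3} + {P1, P2, P4, P5, P6}: 10 + 85 = 95
  {P1, P3} + {P2, P4, P5, P6}: 36 + 69 = 105
  {P2, P3} + {P1, P4, P5, P6}: 38 + 71 = 109
  … (31 splits in total)
  {P4} + {P1, P2, P3, P5, P6}: 18 + 70 = 88  ← best
Best: vehicle 1 Hub → P4 → Hub = 18; vehicle 2 Hub → P2 → P6 → P1 → P3 → P5 → Hub = 70; combined 88.

Minimum combined distance: 88 miles.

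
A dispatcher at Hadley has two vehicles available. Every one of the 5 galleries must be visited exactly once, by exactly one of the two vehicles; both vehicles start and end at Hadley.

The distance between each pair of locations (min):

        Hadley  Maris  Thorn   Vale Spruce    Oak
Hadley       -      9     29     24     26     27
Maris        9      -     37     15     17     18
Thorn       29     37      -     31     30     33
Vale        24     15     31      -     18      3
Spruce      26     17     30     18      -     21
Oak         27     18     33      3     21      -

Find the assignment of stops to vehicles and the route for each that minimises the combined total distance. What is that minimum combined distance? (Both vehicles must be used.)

125 min — the smallest possible combined total.

Try each way of splitting the stops between the two vehicles (each non-empty) and, for each split, find the best tour for each vehicle:
  {Maris} + {Thorn, Vale, Spruce, Oak}: 18 + 107 = 125
  {Thorn} + {Maris, Vale, Spruce, Oak}: 58 + 74 = 132
  {Maris, Thorn} + {Vale, Spruce, Oak}: 75 + 74 = 149
  {Vale} + {Maris, Thorn, Spruce, Oak}: 48 + 107 = 155
  {Maris, Vale} + {Thorn, Spruce, Oak}: 48 + 107 = 155
  {Thorn, Vale} + {Maris, Spruce, Oak}: 84 + 74 = 158
  … (15 splits in total)
Best: vehicle 1 Hadley → Maris → Hadley = 18; vehicle 2 Hadley → Thorn → Spruce → Vale → Oak → Hadley = 107; combined 125.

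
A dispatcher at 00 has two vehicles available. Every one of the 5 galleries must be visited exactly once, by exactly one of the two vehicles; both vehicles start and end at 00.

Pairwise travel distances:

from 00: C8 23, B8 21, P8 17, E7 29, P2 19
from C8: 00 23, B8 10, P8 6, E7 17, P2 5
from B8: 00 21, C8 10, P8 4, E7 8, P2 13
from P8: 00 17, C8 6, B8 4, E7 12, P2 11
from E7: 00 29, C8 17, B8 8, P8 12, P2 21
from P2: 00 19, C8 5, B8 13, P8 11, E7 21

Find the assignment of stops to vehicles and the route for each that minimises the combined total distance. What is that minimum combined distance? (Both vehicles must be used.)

There are 2^4 − 1 = 15 ways to divide the 5 stops into two non-empty groups. For each, the best each vehicle can do is its own shortest tour through its group:
  {C8} + {B8, P8, E7, P2}: 46 + 69 = 115
  {B8} + {C8, P8, E7, P2}: 42 + 70 = 112
  {C8, B8} + {P8, E7, P2}: 54 + 69 = 123
  {P8} + {C8, B8, E7, P2}: 34 + 70 = 104
  {C8, P8} + {B8, E7, P2}: 46 + 69 = 115
  {B8, P8} + {C8, E7, P2}: 42 + 70 = 112
  … (15 splits in total)
Best: vehicle 1 00 → P8 → 00 = 34; vehicle 2 00 → B8 → E7 → C8 → P2 → 00 = 70; combined 104.

104 — the smallest possible combined total.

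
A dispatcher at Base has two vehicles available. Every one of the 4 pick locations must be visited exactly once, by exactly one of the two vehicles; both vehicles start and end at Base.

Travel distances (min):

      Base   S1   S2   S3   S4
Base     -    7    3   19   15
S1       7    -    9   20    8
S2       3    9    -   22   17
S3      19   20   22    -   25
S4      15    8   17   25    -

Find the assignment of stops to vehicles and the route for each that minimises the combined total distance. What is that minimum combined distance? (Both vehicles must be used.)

Minimum combined distance: 65 min.

There are 2^3 − 1 = 7 ways to divide the 4 stops into two non-empty groups. For each, the best each vehicle can do is its own shortest tour through its group:
  {S1} + {S2, S3, S4}: 14 + 64 = 78
  {S2} + {S1, S3, S4}: 6 + 59 = 65
  {S1, S2} + {S3, S4}: 19 + 59 = 78
  {S3} + {S1, S2, S4}: 38 + 35 = 73
  {S1, S3} + {S2, S4}: 46 + 35 = 81
  {S2, S3} + {S1, S4}: 44 + 30 = 74
  … (7 splits in total)
Best: vehicle 1 Base → S2 → Base = 6; vehicle 2 Base → S1 → S4 → S3 → Base = 59; combined 65.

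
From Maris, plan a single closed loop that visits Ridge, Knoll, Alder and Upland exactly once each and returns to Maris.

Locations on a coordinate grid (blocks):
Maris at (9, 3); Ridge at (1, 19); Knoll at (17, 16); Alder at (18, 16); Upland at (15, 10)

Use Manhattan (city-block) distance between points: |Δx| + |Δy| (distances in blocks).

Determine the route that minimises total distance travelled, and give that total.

Minimum total distance: 66 blocks.

Maris→Ridge→Knoll→Alder→Upland→Maris: 24+19+1+9+13 = 66
Maris→Ridge→Knoll→Upland→Alder→Maris: 24+19+8+9+22 = 82
Maris→Ridge→Alder→Knoll→Upland→Maris: 24+20+1+8+13 = 66
Maris→Ridge→Alder→Upland→Knoll→Maris: 24+20+9+8+21 = 82
Maris→Ridge→Upland→Knoll→Alder→Maris: 24+23+8+1+22 = 78
Maris→Ridge→Upland→Alder→Knoll→Maris: 24+23+9+1+21 = 78
Maris→Knoll→Ridge→Alder→Upland→Maris: 21+19+20+9+13 = 82
Maris→Knoll→Ridge→Upland→Alder→Maris: 21+19+23+9+22 = 94
Maris→Knoll→Alder→Ridge→Upland→Maris: 21+1+20+23+13 = 78
Maris→Knoll→Upland→Ridge→Alder→Maris: 21+8+23+20+22 = 94
Maris→Alder→Ridge→Knoll→Upland→Maris: 22+20+19+8+13 = 82
Maris→Alder→Knoll→Ridge→Upland→Maris: 22+1+19+23+13 = 78
The minimum is 66.
One optimal route: Maris → Ridge → Knoll → Alder → Upland → Maris (or its reverse).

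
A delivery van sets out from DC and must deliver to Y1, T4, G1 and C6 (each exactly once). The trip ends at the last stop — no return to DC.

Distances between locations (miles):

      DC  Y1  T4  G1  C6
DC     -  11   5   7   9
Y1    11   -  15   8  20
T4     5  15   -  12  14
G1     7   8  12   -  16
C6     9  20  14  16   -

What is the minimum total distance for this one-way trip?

There are 4! = 24 possible orderings.
DC - Y1 - T4 - G1 - C6: 11+15+12+16 = 54
DC - Y1 - T4 - C6 - G1: 11+15+14+16 = 56
DC - Y1 - G1 - T4 - C6: 11+8+12+14 = 45
DC - Y1 - G1 - C6 - T4: 11+8+16+14 = 49
DC - Y1 - C6 - T4 - G1: 11+20+14+12 = 57
DC - Y1 - C6 - G1 - T4: 11+20+16+12 = 59
DC - T4 - Y1 - G1 - C6: 5+15+8+16 = 44
DC - T4 - Y1 - C6 - G1: 5+15+20+16 = 56
DC - T4 - G1 - Y1 - C6: 5+12+8+20 = 45
DC - T4 - G1 - C6 - Y1: 5+12+16+20 = 53
DC - T4 - C6 - Y1 - G1: 5+14+20+8 = 47
DC - T4 - C6 - G1 - Y1: 5+14+16+8 = 43
DC - G1 - Y1 - T4 - C6: 7+8+15+14 = 44
DC - G1 - Y1 - C6 - T4: 7+8+20+14 = 49
… (10 more)
The minimum is 43.
One shortest path: DC → T4 → C6 → G1 → Y1.

Shortest open route: 43 miles.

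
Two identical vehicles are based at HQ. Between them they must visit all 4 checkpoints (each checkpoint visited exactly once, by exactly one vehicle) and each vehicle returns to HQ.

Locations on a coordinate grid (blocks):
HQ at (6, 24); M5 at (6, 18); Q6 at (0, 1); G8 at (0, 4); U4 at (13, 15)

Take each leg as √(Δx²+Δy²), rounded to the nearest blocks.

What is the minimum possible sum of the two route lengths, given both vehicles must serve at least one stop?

There are 2^3 − 1 = 7 ways to divide the 4 stops into two non-empty groups. For each, the best each vehicle can do is its own shortest tour through its group:
  {M5} + {Q6, G8, U4}: 12 + 54 = 66
  {Q6} + {M5, G8, U4}: 48 + 49 = 97
  {M5, Q6} + {G8, U4}: 48 + 49 = 97
  {G8} + {M5, Q6, U4}: 42 + 54 = 96
  {M5, G8} + {Q6, U4}: 42 + 54 = 96
  {Q6, G8} + {M5, U4}: 48 + 25 = 73
  … (7 splits in total)
Best: vehicle 1 HQ → M5 → HQ = 12; vehicle 2 HQ → G8 → Q6 → U4 → HQ = 54; combined 66.

66 blocks — the smallest possible combined total.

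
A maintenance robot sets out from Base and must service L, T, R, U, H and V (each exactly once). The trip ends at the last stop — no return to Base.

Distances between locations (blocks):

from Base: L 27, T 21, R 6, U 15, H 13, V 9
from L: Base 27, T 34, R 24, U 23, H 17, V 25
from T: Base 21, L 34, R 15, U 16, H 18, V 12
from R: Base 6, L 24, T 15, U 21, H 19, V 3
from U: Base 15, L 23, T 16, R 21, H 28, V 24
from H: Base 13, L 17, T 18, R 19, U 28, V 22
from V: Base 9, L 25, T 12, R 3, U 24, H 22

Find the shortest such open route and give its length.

There are 6! = 720 possible orderings.
Base→L→T→R→U→H→V: 27+34+15+21+28+22 = 147
Base→L→T→R→U→V→H: 27+34+15+21+24+22 = 143
Base→L→T→R→H→U→V: 27+34+15+19+28+24 = 147
Base→L→T→R→H→V→U: 27+34+15+19+22+24 = 141
Base→L→T→R→V→U→H: 27+34+15+3+24+28 = 131
Base→L→T→R→V→H→U: 27+34+15+3+22+28 = 129
Base→L→T→U→R→H→V: 27+34+16+21+19+22 = 139
Base→L→T→U→R→V→H: 27+34+16+21+3+22 = 123
… (712 more)
Base→R→V→T→U→L→H: 6+3+12+16+23+17 = 77  ← best
The minimum is 77.
One shortest path: Base → R → V → T → U → L → H.

Minimum one-way distance = 77 blocks.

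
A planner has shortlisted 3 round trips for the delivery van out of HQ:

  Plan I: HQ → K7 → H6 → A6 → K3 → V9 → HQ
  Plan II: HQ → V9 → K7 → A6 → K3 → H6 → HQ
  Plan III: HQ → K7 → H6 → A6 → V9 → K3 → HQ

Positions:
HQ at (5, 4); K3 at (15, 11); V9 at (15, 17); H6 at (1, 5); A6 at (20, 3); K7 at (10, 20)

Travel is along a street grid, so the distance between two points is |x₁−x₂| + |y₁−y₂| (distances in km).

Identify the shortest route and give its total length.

Plan I: 21 + 24 + 21 + 13 + 6 + 23 = 108
Plan II: 23 + 8 + 27 + 13 + 20 + 5 = 96
Plan III: 21 + 24 + 21 + 19 + 6 + 17 = 108

Shortest is Plan II, total 96 km.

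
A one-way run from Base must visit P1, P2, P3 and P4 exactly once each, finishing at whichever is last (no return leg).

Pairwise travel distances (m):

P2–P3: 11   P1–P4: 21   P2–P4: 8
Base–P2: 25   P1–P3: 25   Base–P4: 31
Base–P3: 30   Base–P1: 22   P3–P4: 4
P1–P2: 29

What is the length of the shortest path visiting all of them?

There are 4! = 24 possible orderings.
Base → P1 → P2 → P3 → P4: 22+29+11+4 = 66
Base → P1 → P2 → P4 → P3: 22+29+8+4 = 63
Base → P1 → P3 → P2 → P4: 22+25+11+8 = 66
Base → P1 → P3 → P4 → P2: 22+25+4+8 = 59
Base → P1 → P4 → P2 → P3: 22+21+8+11 = 62
Base → P1 → P4 → P3 → P2: 22+21+4+11 = 58
Base → P2 → P1 → P3 → P4: 25+29+25+4 = 83
Base → P2 → P1 → P4 → P3: 25+29+21+4 = 79
Base → P2 → P3 → P1 → P4: 25+11+25+21 = 82
Base → P2 → P3 → P4 → P1: 25+11+4+21 = 61
Base → P2 → P4 → P1 → P3: 25+8+21+25 = 79
Base → P2 → P4 → P3 → P1: 25+8+4+25 = 62
Base → P3 → P1 → P2 → P4: 30+25+29+8 = 92
Base → P3 → P1 → P4 → P2: 30+25+21+8 = 84
… (10 more)
The minimum is 58.
One shortest path: Base → P1 → P4 → P3 → P2.

58 m — the minimum one-way total.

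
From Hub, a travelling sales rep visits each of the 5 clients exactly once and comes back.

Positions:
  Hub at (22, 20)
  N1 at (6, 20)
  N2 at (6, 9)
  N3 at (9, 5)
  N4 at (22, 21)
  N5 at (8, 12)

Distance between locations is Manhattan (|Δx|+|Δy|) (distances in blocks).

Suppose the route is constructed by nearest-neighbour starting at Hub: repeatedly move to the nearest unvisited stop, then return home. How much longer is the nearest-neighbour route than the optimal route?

From Hub: N4=1, N1=16, N5=22, N2=27, N3=28 → choose N4 (1).
From N4: N1=17, N5=23, N2=28, N3=29 → choose N1 (17).
From N1: N5=10, N2=11, N3=18 → choose N5 (10).
From N5: N2=5, N3=8 → choose N2 (5).
From N2: N3=7 → choose N3 (7).
NN route Hub → N4 → N1 → N5 → N2 → N3 → Hub costs 68.
Optimal: Hub → N1 → N2 → N3 → N5 → N4 → Hub costs 66 (by enumerating all 60 distinct tours).
Excess = 68 − 66 = 2.

2 blocks longer than the optimal tour.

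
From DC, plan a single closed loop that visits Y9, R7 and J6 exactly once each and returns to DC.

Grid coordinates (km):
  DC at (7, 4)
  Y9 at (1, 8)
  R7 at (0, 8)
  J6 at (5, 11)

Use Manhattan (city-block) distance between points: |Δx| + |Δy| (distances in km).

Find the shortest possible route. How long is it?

Shortest round trip = 28 km.

DC → Y9 → R7 → J6 → DC: 10+1+8+9 = 28
DC → Y9 → J6 → R7 → DC: 10+7+8+11 = 36
DC → R7 → Y9 → J6 → DC: 11+1+7+9 = 28
The minimum is 28.
One optimal route: DC → Y9 → R7 → J6 → DC (or its reverse).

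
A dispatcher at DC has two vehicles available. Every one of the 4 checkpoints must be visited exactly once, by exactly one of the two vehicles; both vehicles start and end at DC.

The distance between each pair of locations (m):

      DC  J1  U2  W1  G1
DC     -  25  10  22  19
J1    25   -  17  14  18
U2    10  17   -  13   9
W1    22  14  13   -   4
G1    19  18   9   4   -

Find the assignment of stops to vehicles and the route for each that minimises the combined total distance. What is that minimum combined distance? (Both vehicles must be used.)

Check every non-empty split of the stops between the two vehicles; for each half take its own optimal tour:
  {J1} + {U2, W1, G1}: 50 + 45 = 95
  {U2} + {J1, W1, G1}: 20 + 62 = 82
  {J1, U2} + {W1, G1}: 52 + 45 = 97
  {W1} + {J1, U2, G1}: 44 + 62 = 106
  {J1, W1} + {U2, G1}: 61 + 38 = 99
  {U2, W1} + {J1, G1}: 45 + 62 = 107
  … (7 splits in total)
Best: vehicle 1 DC → U2 → DC = 20; vehicle 2 DC → J1 → W1 → G1 → DC = 62; combined 82.

82 m — the smallest possible combined total.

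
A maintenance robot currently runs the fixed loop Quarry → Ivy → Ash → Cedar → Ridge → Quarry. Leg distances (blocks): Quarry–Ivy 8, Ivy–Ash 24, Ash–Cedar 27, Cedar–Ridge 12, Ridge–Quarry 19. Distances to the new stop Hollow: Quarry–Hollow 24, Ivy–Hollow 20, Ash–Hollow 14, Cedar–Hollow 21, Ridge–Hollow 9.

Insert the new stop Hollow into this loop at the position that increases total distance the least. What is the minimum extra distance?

+8 blocks — insert Hollow between Ash and Cedar.

Insertion cost between consecutive stops i–j is d(i,Hollow) + d(Hollow,j) − d(i,j):
  between Quarry and Ivy: 24 + 20 − 8 = 36
  between Ivy and Ash: 20 + 14 − 24 = 10
  between Ash and Cedar: 14 + 21 − 27 = 8
  between Cedar and Ridge: 21 + 9 − 12 = 18
  between Ridge and Quarry: 9 + 24 − 19 = 14
Cheapest insertion is between Ash and Cedar, adding 8.
New total = 90 + 8 = 98.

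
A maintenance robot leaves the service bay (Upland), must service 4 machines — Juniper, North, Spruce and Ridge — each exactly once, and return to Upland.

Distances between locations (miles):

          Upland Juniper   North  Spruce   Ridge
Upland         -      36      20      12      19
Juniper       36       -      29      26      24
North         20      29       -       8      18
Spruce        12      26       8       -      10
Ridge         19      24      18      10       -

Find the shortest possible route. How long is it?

With 4 stops there are 4!/2 = 12 distinct round trips (a route and its reverse cost the same).
Upland → Juniper → North → Spruce → Ridge → Upland: 36+29+8+10+19 = 102
Upland → Juniper → North → Ridge → Spruce → Upland: 36+29+18+10+12 = 105
Upland → Juniper → Spruce → North → Ridge → Upland: 36+26+8+18+19 = 107
Upland → Juniper → Spruce → Ridge → North → Upland: 36+26+10+18+20 = 110
Upland → Juniper → Ridge → North → Spruce → Upland: 36+24+18+8+12 = 98
Upland → Juniper → Ridge → Spruce → North → Upland: 36+24+10+8+20 = 98
Upland → North → Juniper → Spruce → Ridge → Upland: 20+29+26+10+19 = 104
Upland → North → Juniper → Ridge → Spruce → Upland: 20+29+24+10+12 = 95
Upland → North → Spruce → Juniper → Ridge → Upland: 20+8+26+24+19 = 97
Upland → North → Ridge → Juniper → Spruce → Upland: 20+18+24+26+12 = 100
Upland → Spruce → Juniper → North → Ridge → Upland: 12+26+29+18+19 = 104
Upland → Spruce → North → Juniper → Ridge → Upland: 12+8+29+24+19 = 92
The minimum is 92.
One optimal route: Upland → Spruce → North → Juniper → Ridge → Upland (or its reverse).

Minimum total distance: 92 miles.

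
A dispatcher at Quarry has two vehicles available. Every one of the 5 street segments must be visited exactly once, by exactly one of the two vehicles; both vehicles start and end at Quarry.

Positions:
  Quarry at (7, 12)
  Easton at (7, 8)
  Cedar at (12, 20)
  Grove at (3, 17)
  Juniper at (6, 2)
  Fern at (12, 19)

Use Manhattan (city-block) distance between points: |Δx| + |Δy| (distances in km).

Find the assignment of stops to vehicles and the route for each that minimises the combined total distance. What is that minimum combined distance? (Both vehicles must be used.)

Try each way of splitting the stops between the two vehicles (each non-empty) and, for each split, find the best tour for each vehicle:
  {Easton} + {Cedar, Grove, Juniper, Fern}: 8 + 54 = 62
  {Cedar} + {Easton, Grove, Juniper, Fern}: 26 + 52 = 78
  {Easton, Cedar} + {Grove, Juniper, Fern}: 34 + 52 = 86
  {Grove} + {Easton, Cedar, Juniper, Fern}: 18 + 48 = 66
  {Easton, Grove} + {Cedar, Juniper, Fern}: 26 + 48 = 74
  {Cedar, Grove} + {Easton, Juniper, Fern}: 34 + 46 = 80
  … (15 splits in total)
  {Easton, Juniper} + {Cedar, Grove, Fern}: 22 + 34 = 56  ← best
Best: vehicle 1 Quarry → Easton → Juniper → Quarry = 22; vehicle 2 Quarry → Cedar → Fern → Grove → Quarry = 34; combined 56.

56 km — the smallest possible combined total.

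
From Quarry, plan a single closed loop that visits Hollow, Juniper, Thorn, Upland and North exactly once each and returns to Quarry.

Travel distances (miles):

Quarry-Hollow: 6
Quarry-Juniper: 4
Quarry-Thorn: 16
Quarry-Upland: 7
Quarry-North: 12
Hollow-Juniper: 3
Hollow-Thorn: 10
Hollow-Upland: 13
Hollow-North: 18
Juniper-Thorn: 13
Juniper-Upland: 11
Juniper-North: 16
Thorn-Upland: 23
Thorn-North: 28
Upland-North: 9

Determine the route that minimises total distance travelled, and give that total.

61 miles — the shortest possible round trip.

With 5 stops there are 5!/2 = 60 distinct round trips (a route and its reverse cost the same).
Quarry-Hollow-Juniper-Thorn-Upland-North-Quarry: 6+3+13+23+9+12 = 66
Quarry-Hollow-Juniper-Thorn-North-Upland-Quarry: 6+3+13+28+9+7 = 66
Quarry-Hollow-Juniper-Upland-Thorn-North-Quarry: 6+3+11+23+28+12 = 83
Quarry-Hollow-Juniper-Upland-North-Thorn-Quarry: 6+3+11+9+28+16 = 73
Quarry-Hollow-Juniper-North-Thorn-Upland-Quarry: 6+3+16+28+23+7 = 83
Quarry-Hollow-Juniper-North-Upland-Thorn-Quarry: 6+3+16+9+23+16 = 73
Quarry-Hollow-Thorn-Juniper-Upland-North-Quarry: 6+10+13+11+9+12 = 61
Quarry-Hollow-Thorn-Juniper-North-Upland-Quarry: 6+10+13+16+9+7 = 61
Quarry-Hollow-Thorn-Upland-Juniper-North-Quarry: 6+10+23+11+16+12 = 78
Quarry-Hollow-Thorn-Upland-North-Juniper-Quarry: 6+10+23+9+16+4 = 68
Quarry-Hollow-Thorn-North-Juniper-Upland-Quarry: 6+10+28+16+11+7 = 78
Quarry-Hollow-Thorn-North-Upland-Juniper-Quarry: 6+10+28+9+11+4 = 68
Quarry-Hollow-Upland-Juniper-Thorn-North-Quarry: 6+13+11+13+28+12 = 83
Quarry-Hollow-Upland-Juniper-North-Thorn-Quarry: 6+13+11+16+28+16 = 90
… (46 more)
The minimum is 61.
One optimal route: Quarry → Hollow → Thorn → Juniper → Upland → North → Quarry (or its reverse).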